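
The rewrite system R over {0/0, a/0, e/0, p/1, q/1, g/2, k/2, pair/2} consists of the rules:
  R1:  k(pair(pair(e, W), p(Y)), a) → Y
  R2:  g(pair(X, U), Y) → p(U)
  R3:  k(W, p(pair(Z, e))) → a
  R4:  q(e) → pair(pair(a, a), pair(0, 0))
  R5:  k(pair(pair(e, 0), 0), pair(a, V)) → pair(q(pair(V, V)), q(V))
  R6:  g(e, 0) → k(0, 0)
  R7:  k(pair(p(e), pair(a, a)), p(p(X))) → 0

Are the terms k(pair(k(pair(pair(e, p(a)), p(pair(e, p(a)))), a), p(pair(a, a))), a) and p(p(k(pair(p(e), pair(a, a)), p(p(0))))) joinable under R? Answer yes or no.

Reduce t₁ = k(pair(k(pair(pair(e, p(a)), p(pair(e, p(a)))), a), p(pair(a, a))), a):
1. k(pair(k(pair(pair(e, p(a)), p(pair(e, p(a)))), a), p(pair(a, a))), a)  →  k(pair(pair(e, p(a)), p(pair(a, a))), a)   [R1 at 1.1]
2. k(pair(pair(e, p(a)), p(pair(a, a))), a)  →  pair(a, a)   [R1 at ε]

Reduce t₂ = p(p(k(pair(p(e), pair(a, a)), p(p(0))))):
1. p(p(k(pair(p(e), pair(a, a)), p(p(0)))))  →  p(p(0))   [R7 at 1.1]

no — NF(t₁) = pair(a, a), NF(t₂) = p(p(0))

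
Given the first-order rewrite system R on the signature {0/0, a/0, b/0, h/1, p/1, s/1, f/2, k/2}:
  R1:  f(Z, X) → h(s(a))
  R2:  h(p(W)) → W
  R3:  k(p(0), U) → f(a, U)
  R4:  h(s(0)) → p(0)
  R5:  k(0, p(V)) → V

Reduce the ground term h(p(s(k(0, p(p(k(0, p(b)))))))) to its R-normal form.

1. h(p(s(k(0, p(p(k(0, p(b))))))))  →  s(k(0, p(p(k(0, p(b))))))   [R2 at ε]
2. s(k(0, p(p(k(0, p(b))))))  →  s(p(k(0, p(b))))   [R5 at 1]
3. s(p(k(0, p(b))))  →  s(p(b))   [R5 at 1.1]

s(p(b))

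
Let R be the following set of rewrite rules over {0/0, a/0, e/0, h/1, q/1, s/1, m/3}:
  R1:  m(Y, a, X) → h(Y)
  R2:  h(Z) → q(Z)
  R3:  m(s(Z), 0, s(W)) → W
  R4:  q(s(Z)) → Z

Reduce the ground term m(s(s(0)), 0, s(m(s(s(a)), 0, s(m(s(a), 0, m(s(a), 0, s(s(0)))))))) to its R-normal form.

0

1. m(s(s(0)), 0, s(m(s(s(a)), 0, s(m(s(a), 0, m(s(a), 0, s(s(0))))))))  →  m(s(s(a)), 0, s(m(s(a), 0, m(s(a), 0, s(s(0))))))   [R3 at ε]
2. m(s(s(a)), 0, s(m(s(a), 0, m(s(a), 0, s(s(0))))))  →  m(s(a), 0, m(s(a), 0, s(s(0))))   [R3 at ε]
3. m(s(a), 0, m(s(a), 0, s(s(0))))  →  m(s(a), 0, s(0))   [R3 at 3]
4. m(s(a), 0, s(0))  →  0   [R3 at ε]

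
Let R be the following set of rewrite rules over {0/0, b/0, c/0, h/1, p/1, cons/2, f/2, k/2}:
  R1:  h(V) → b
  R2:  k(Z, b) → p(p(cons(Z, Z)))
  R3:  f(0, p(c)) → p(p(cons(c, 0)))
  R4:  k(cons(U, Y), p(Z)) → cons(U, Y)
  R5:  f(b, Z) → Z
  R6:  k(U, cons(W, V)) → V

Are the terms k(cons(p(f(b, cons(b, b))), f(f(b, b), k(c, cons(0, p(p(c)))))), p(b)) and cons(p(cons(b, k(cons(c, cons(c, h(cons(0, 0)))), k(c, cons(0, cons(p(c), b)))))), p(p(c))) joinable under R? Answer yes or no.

yes — NF(t₁) = cons(p(cons(b, b)), p(p(c))), NF(t₂) = cons(p(cons(b, b)), p(p(c)))

Reduce t₁ = k(cons(p(f(b, cons(b, b))), f(f(b, b), k(c, cons(0, p(p(c)))))), p(b)):
1. k(cons(p(f(b, cons(b, b))), f(f(b, b), k(c, cons(0, p(p(c)))))), p(b))  →  cons(p(f(b, cons(b, b))), f(f(b, b), k(c, cons(0, p(p(c))))))   [R4 at ε]
2. cons(p(f(b, cons(b, b))), f(f(b, b), k(c, cons(0, p(p(c))))))  →  cons(p(cons(b, b)), f(f(b, b), k(c, cons(0, p(p(c))))))   [R5 at 1.1]
3. cons(p(cons(b, b)), f(f(b, b), k(c, cons(0, p(p(c))))))  →  cons(p(cons(b, b)), f(b, k(c, cons(0, p(p(c))))))   [R5 at 2.1]
4. cons(p(cons(b, b)), f(b, k(c, cons(0, p(p(c))))))  →  cons(p(cons(b, b)), k(c, cons(0, p(p(c)))))   [R5 at 2]
5. cons(p(cons(b, b)), k(c, cons(0, p(p(c)))))  →  cons(p(cons(b, b)), p(p(c)))   [R6 at 2]

Reduce t₂ = cons(p(cons(b, k(cons(c, cons(c, h(cons(0, 0)))), k(c, cons(0, cons(p(c), b)))))), p(p(c))):
1. cons(p(cons(b, k(cons(c, cons(c, h(cons(0, 0)))), k(c, cons(0, cons(p(c), b)))))), p(p(c)))  →  cons(p(cons(b, k(cons(c, cons(c, b)), k(c, cons(0, cons(p(c), b)))))), p(p(c)))   [R1 at 1.1.2.1.2.2]
2. cons(p(cons(b, k(cons(c, cons(c, b)), k(c, cons(0, cons(p(c), b)))))), p(p(c)))  →  cons(p(cons(b, k(cons(c, cons(c, b)), cons(p(c), b)))), p(p(c)))   [R6 at 1.1.2.2]
3. cons(p(cons(b, k(cons(c, cons(c, b)), cons(p(c), b)))), p(p(c)))  →  cons(p(cons(b, b)), p(p(c)))   [R6 at 1.1.2]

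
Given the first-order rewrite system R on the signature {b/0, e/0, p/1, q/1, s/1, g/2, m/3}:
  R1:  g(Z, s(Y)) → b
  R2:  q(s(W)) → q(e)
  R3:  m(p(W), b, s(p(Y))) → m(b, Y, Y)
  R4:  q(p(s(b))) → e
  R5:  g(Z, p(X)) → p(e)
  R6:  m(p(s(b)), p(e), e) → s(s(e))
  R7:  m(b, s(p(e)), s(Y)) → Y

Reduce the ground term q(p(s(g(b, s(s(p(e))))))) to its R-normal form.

1. q(p(s(g(b, s(s(p(e)))))))  →  q(p(s(b)))   [R1 at 1.1.1]
2. q(p(s(b)))  →  e   [R4 at ε]

e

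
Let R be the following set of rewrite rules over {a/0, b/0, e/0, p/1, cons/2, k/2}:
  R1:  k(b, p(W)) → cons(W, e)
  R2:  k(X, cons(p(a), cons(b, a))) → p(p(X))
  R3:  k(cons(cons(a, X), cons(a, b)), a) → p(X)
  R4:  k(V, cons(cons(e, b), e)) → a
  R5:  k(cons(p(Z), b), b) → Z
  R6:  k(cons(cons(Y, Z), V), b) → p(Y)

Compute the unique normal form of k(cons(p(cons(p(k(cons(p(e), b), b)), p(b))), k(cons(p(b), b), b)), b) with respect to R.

1. k(cons(p(cons(p(k(cons(p(e), b), b)), p(b))), k(cons(p(b), b), b)), b)  →  k(cons(p(cons(p(e), p(b))), k(cons(p(b), b), b)), b)   [R5 at 1.1.1.1.1]
2. k(cons(p(cons(p(e), p(b))), k(cons(p(b), b), b)), b)  →  k(cons(p(cons(p(e), p(b))), b), b)   [R5 at 1.2]
3. k(cons(p(cons(p(e), p(b))), b), b)  →  cons(p(e), p(b))   [R5 at ε]

cons(p(e), p(b))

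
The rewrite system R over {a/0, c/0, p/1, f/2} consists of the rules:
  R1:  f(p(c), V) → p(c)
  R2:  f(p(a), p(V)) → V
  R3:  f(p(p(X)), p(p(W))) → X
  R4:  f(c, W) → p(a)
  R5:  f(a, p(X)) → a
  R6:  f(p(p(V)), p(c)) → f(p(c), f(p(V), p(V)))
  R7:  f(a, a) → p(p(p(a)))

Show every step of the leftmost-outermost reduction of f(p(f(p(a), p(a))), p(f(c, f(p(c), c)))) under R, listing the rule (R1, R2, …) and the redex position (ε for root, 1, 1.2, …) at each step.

1. f(p(f(p(a), p(a))), p(f(c, f(p(c), c))))  →  f(p(a), p(f(c, f(p(c), c))))   [R2 at 1.1]
2. f(p(a), p(f(c, f(p(c), c))))  →  f(c, f(p(c), c))   [R2 at ε]
3. f(c, f(p(c), c))  →  p(a)   [R4 at ε]

p(a)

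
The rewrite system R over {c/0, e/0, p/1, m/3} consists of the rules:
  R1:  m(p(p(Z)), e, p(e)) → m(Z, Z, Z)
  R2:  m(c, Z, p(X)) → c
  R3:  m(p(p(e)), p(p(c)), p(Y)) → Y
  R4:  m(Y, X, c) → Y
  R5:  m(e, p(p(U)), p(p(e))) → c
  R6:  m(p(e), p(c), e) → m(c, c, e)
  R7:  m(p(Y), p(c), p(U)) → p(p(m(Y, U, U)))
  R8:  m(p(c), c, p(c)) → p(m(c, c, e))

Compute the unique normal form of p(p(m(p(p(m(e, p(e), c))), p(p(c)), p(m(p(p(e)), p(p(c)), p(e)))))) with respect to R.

p(p(e))

1. p(p(m(p(p(m(e, p(e), c))), p(p(c)), p(m(p(p(e)), p(p(c)), p(e))))))  →  p(p(m(p(p(e)), p(p(c)), p(m(p(p(e)), p(p(c)), p(e))))))   [R4 at 1.1.1.1.1]
2. p(p(m(p(p(e)), p(p(c)), p(m(p(p(e)), p(p(c)), p(e))))))  →  p(p(m(p(p(e)), p(p(c)), p(e))))   [R3 at 1.1]
3. p(p(m(p(p(e)), p(p(c)), p(e))))  →  p(p(e))   [R3 at 1.1]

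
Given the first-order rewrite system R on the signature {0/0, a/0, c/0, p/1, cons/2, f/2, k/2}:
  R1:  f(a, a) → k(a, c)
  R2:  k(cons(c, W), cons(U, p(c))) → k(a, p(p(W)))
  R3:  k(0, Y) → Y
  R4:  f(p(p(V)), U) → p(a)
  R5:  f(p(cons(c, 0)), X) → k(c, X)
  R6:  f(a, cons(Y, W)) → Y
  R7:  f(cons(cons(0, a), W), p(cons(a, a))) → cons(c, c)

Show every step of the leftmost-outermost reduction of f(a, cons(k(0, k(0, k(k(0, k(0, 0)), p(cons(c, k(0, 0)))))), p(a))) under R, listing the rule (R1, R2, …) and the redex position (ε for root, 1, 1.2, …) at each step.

p(cons(c, 0))

1. f(a, cons(k(0, k(0, k(k(0, k(0, 0)), p(cons(c, k(0, 0)))))), p(a)))  →  k(0, k(0, k(k(0, k(0, 0)), p(cons(c, k(0, 0))))))   [R6 at ε]
2. k(0, k(0, k(k(0, k(0, 0)), p(cons(c, k(0, 0))))))  →  k(0, k(k(0, k(0, 0)), p(cons(c, k(0, 0)))))   [R3 at ε]
3. k(0, k(k(0, k(0, 0)), p(cons(c, k(0, 0)))))  →  k(k(0, k(0, 0)), p(cons(c, k(0, 0))))   [R3 at ε]
4. k(k(0, k(0, 0)), p(cons(c, k(0, 0))))  →  k(k(0, 0), p(cons(c, k(0, 0))))   [R3 at 1]
5. k(k(0, 0), p(cons(c, k(0, 0))))  →  k(0, p(cons(c, k(0, 0))))   [R3 at 1]
6. k(0, p(cons(c, k(0, 0))))  →  p(cons(c, k(0, 0)))   [R3 at ε]
7. p(cons(c, k(0, 0)))  →  p(cons(c, 0))   [R3 at 1.2]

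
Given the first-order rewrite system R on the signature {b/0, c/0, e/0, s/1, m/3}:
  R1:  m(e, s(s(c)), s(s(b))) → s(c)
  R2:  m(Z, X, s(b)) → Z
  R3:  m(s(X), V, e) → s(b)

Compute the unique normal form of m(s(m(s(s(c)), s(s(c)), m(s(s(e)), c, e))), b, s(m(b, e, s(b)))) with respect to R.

s(s(s(c)))

1. m(s(m(s(s(c)), s(s(c)), m(s(s(e)), c, e))), b, s(m(b, e, s(b))))  →  m(s(m(s(s(c)), s(s(c)), s(b))), b, s(m(b, e, s(b))))   [R3 at 1.1.3]
2. m(s(m(s(s(c)), s(s(c)), s(b))), b, s(m(b, e, s(b))))  →  m(s(s(s(c))), b, s(m(b, e, s(b))))   [R2 at 1.1]
3. m(s(s(s(c))), b, s(m(b, e, s(b))))  →  m(s(s(s(c))), b, s(b))   [R2 at 3.1]
4. m(s(s(s(c))), b, s(b))  →  s(s(s(c)))   [R2 at ε]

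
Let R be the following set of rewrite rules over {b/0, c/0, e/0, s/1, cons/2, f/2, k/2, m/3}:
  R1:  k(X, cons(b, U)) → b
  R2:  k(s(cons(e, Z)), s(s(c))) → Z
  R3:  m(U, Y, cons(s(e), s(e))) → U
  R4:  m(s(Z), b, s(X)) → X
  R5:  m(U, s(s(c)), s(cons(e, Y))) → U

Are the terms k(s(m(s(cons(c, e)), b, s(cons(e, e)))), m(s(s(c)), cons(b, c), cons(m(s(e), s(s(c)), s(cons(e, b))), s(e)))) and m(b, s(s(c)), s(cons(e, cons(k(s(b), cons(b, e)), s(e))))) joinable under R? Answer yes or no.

Reduce t₁ = k(s(m(s(cons(c, e)), b, s(cons(e, e)))), m(s(s(c)), cons(b, c), cons(m(s(e), s(s(c)), s(cons(e, b))), s(e)))):
1. k(s(m(s(cons(c, e)), b, s(cons(e, e)))), m(s(s(c)), cons(b, c), cons(m(s(e), s(s(c)), s(cons(e, b))), s(e))))  →  k(s(cons(e, e)), m(s(s(c)), cons(b, c), cons(m(s(e), s(s(c)), s(cons(e, b))), s(e))))   [R4 at 1.1]
2. k(s(cons(e, e)), m(s(s(c)), cons(b, c), cons(m(s(e), s(s(c)), s(cons(e, b))), s(e))))  →  k(s(cons(e, e)), m(s(s(c)), cons(b, c), cons(s(e), s(e))))   [R5 at 2.3.1]
3. k(s(cons(e, e)), m(s(s(c)), cons(b, c), cons(s(e), s(e))))  →  k(s(cons(e, e)), s(s(c)))   [R3 at 2]
4. k(s(cons(e, e)), s(s(c)))  →  e   [R2 at ε]

Reduce t₂ = m(b, s(s(c)), s(cons(e, cons(k(s(b), cons(b, e)), s(e))))):
1. m(b, s(s(c)), s(cons(e, cons(k(s(b), cons(b, e)), s(e)))))  →  b   [R5 at ε]

no — NF(t₁) = e, NF(t₂) = b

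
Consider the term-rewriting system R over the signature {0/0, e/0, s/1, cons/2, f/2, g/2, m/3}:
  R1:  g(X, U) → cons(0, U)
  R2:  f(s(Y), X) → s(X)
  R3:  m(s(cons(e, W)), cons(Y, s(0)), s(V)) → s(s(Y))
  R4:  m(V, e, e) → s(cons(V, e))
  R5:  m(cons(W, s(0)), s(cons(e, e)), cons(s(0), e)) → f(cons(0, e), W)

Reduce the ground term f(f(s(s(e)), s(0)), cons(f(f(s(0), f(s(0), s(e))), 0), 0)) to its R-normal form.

1. f(f(s(s(e)), s(0)), cons(f(f(s(0), f(s(0), s(e))), 0), 0))  →  f(s(s(0)), cons(f(f(s(0), f(s(0), s(e))), 0), 0))   [R2 at 1]
2. f(s(s(0)), cons(f(f(s(0), f(s(0), s(e))), 0), 0))  →  s(cons(f(f(s(0), f(s(0), s(e))), 0), 0))   [R2 at ε]
3. s(cons(f(f(s(0), f(s(0), s(e))), 0), 0))  →  s(cons(f(s(f(s(0), s(e))), 0), 0))   [R2 at 1.1.1]
4. s(cons(f(s(f(s(0), s(e))), 0), 0))  →  s(cons(s(0), 0))   [R2 at 1.1]

s(cons(s(0), 0))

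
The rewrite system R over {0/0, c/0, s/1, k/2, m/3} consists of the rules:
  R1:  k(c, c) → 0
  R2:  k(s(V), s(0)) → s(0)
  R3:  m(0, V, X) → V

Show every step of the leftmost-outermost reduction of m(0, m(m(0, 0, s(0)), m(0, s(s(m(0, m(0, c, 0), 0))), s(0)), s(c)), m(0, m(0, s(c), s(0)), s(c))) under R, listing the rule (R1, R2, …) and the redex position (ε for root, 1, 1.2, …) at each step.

1. m(0, m(m(0, 0, s(0)), m(0, s(s(m(0, m(0, c, 0), 0))), s(0)), s(c)), m(0, m(0, s(c), s(0)), s(c)))  →  m(m(0, 0, s(0)), m(0, s(s(m(0, m(0, c, 0), 0))), s(0)), s(c))   [R3 at ε]
2. m(m(0, 0, s(0)), m(0, s(s(m(0, m(0, c, 0), 0))), s(0)), s(c))  →  m(0, m(0, s(s(m(0, m(0, c, 0), 0))), s(0)), s(c))   [R3 at 1]
3. m(0, m(0, s(s(m(0, m(0, c, 0), 0))), s(0)), s(c))  →  m(0, s(s(m(0, m(0, c, 0), 0))), s(0))   [R3 at ε]
4. m(0, s(s(m(0, m(0, c, 0), 0))), s(0))  →  s(s(m(0, m(0, c, 0), 0)))   [R3 at ε]
5. s(s(m(0, m(0, c, 0), 0)))  →  s(s(m(0, c, 0)))   [R3 at 1.1]
6. s(s(m(0, c, 0)))  →  s(s(c))   [R3 at 1.1]

s(s(c))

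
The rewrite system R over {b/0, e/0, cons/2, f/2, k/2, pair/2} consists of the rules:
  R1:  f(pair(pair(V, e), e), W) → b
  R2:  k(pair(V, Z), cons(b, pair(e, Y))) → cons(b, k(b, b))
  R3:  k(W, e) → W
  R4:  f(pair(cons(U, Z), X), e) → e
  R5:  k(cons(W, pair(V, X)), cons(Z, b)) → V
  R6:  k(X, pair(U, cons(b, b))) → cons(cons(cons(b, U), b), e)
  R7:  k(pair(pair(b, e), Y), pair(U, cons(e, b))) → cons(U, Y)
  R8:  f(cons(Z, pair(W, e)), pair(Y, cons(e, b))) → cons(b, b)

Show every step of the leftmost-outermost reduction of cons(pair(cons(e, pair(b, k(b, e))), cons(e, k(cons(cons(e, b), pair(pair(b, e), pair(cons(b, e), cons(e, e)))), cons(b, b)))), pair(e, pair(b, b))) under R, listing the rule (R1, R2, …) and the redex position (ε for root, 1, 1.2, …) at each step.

cons(pair(cons(e, pair(b, b)), cons(e, pair(b, e))), pair(e, pair(b, b)))

1. cons(pair(cons(e, pair(b, k(b, e))), cons(e, k(cons(cons(e, b), pair(pair(b, e), pair(cons(b, e), cons(e, e)))), cons(b, b)))), pair(e, pair(b, b)))  →  cons(pair(cons(e, pair(b, b)), cons(e, k(cons(cons(e, b), pair(pair(b, e), pair(cons(b, e), cons(e, e)))), cons(b, b)))), pair(e, pair(b, b)))   [R3 at 1.1.2.2]
2. cons(pair(cons(e, pair(b, b)), cons(e, k(cons(cons(e, b), pair(pair(b, e), pair(cons(b, e), cons(e, e)))), cons(b, b)))), pair(e, pair(b, b)))  →  cons(pair(cons(e, pair(b, b)), cons(e, pair(b, e))), pair(e, pair(b, b)))   [R5 at 1.2.2]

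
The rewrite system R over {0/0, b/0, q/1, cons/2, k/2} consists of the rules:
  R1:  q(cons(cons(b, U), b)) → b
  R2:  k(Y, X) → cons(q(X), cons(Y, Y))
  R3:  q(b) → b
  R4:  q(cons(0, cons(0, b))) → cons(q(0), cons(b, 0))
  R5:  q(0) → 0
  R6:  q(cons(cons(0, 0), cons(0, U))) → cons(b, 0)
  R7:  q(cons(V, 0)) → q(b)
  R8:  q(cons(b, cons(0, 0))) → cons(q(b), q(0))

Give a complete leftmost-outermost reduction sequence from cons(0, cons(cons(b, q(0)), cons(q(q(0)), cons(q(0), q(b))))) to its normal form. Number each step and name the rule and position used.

cons(0, cons(cons(b, 0), cons(0, cons(0, b))))

1. cons(0, cons(cons(b, q(0)), cons(q(q(0)), cons(q(0), q(b)))))  →  cons(0, cons(cons(b, 0), cons(q(q(0)), cons(q(0), q(b)))))   [R5 at 2.1.2]
2. cons(0, cons(cons(b, 0), cons(q(q(0)), cons(q(0), q(b)))))  →  cons(0, cons(cons(b, 0), cons(q(0), cons(q(0), q(b)))))   [R5 at 2.2.1.1]
3. cons(0, cons(cons(b, 0), cons(q(0), cons(q(0), q(b)))))  →  cons(0, cons(cons(b, 0), cons(0, cons(q(0), q(b)))))   [R5 at 2.2.1]
4. cons(0, cons(cons(b, 0), cons(0, cons(q(0), q(b)))))  →  cons(0, cons(cons(b, 0), cons(0, cons(0, q(b)))))   [R5 at 2.2.2.1]
5. cons(0, cons(cons(b, 0), cons(0, cons(0, q(b)))))  →  cons(0, cons(cons(b, 0), cons(0, cons(0, b))))   [R3 at 2.2.2.2]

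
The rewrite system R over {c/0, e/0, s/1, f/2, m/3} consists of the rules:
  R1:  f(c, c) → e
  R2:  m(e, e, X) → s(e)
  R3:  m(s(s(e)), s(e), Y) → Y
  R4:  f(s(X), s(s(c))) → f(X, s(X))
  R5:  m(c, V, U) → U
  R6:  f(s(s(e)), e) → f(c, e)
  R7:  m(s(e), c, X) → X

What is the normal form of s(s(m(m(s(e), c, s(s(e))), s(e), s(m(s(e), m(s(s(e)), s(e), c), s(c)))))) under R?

s(s(s(s(c))))

1. s(s(m(m(s(e), c, s(s(e))), s(e), s(m(s(e), m(s(s(e)), s(e), c), s(c))))))  →  s(s(m(s(s(e)), s(e), s(m(s(e), m(s(s(e)), s(e), c), s(c))))))   [R7 at 1.1.1]
2. s(s(m(s(s(e)), s(e), s(m(s(e), m(s(s(e)), s(e), c), s(c))))))  →  s(s(s(m(s(e), m(s(s(e)), s(e), c), s(c)))))   [R3 at 1.1]
3. s(s(s(m(s(e), m(s(s(e)), s(e), c), s(c)))))  →  s(s(s(m(s(e), c, s(c)))))   [R3 at 1.1.1.2]
4. s(s(s(m(s(e), c, s(c)))))  →  s(s(s(s(c))))   [R7 at 1.1.1]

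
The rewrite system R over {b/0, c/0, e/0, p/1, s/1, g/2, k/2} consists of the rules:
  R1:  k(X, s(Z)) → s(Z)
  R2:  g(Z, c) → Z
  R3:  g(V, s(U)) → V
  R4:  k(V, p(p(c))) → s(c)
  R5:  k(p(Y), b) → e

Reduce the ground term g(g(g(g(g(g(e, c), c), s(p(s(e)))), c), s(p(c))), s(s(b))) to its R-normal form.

e

1. g(g(g(g(g(g(e, c), c), s(p(s(e)))), c), s(p(c))), s(s(b)))  →  g(g(g(g(g(e, c), c), s(p(s(e)))), c), s(p(c)))   [R3 at ε]
2. g(g(g(g(g(e, c), c), s(p(s(e)))), c), s(p(c)))  →  g(g(g(g(e, c), c), s(p(s(e)))), c)   [R3 at ε]
3. g(g(g(g(e, c), c), s(p(s(e)))), c)  →  g(g(g(e, c), c), s(p(s(e))))   [R2 at ε]
4. g(g(g(e, c), c), s(p(s(e))))  →  g(g(e, c), c)   [R3 at ε]
5. g(g(e, c), c)  →  g(e, c)   [R2 at ε]
6. g(e, c)  →  e   [R2 at ε]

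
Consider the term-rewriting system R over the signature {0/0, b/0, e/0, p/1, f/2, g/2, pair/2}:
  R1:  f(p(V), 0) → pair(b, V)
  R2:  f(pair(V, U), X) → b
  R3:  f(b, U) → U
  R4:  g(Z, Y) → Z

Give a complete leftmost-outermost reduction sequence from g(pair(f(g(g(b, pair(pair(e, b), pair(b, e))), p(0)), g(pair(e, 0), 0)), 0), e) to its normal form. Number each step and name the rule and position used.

1. g(pair(f(g(g(b, pair(pair(e, b), pair(b, e))), p(0)), g(pair(e, 0), 0)), 0), e)  →  pair(f(g(g(b, pair(pair(e, b), pair(b, e))), p(0)), g(pair(e, 0), 0)), 0)   [R4 at ε]
2. pair(f(g(g(b, pair(pair(e, b), pair(b, e))), p(0)), g(pair(e, 0), 0)), 0)  →  pair(f(g(b, pair(pair(e, b), pair(b, e))), g(pair(e, 0), 0)), 0)   [R4 at 1.1]
3. pair(f(g(b, pair(pair(e, b), pair(b, e))), g(pair(e, 0), 0)), 0)  →  pair(f(b, g(pair(e, 0), 0)), 0)   [R4 at 1.1]
4. pair(f(b, g(pair(e, 0), 0)), 0)  →  pair(g(pair(e, 0), 0), 0)   [R3 at 1]
5. pair(g(pair(e, 0), 0), 0)  →  pair(pair(e, 0), 0)   [R4 at 1]

pair(pair(e, 0), 0)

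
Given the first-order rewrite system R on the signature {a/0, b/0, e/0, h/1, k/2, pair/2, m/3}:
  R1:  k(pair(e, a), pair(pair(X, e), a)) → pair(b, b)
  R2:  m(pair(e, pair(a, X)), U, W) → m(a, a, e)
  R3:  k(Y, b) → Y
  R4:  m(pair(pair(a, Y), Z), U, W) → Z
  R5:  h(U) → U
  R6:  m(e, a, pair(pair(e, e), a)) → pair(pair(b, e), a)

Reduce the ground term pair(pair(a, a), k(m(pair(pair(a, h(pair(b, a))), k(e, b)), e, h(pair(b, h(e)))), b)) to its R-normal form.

1. pair(pair(a, a), k(m(pair(pair(a, h(pair(b, a))), k(e, b)), e, h(pair(b, h(e)))), b))  →  pair(pair(a, a), m(pair(pair(a, h(pair(b, a))), k(e, b)), e, h(pair(b, h(e)))))   [R3 at 2]
2. pair(pair(a, a), m(pair(pair(a, h(pair(b, a))), k(e, b)), e, h(pair(b, h(e)))))  →  pair(pair(a, a), k(e, b))   [R4 at 2]
3. pair(pair(a, a), k(e, b))  →  pair(pair(a, a), e)   [R3 at 2]

pair(pair(a, a), e)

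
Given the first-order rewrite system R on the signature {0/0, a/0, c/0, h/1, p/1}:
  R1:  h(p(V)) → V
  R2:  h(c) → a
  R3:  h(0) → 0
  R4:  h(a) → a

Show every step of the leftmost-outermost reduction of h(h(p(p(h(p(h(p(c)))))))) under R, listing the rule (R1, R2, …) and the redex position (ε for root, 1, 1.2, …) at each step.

1. h(h(p(p(h(p(h(p(c))))))))  →  h(p(h(p(h(p(c))))))   [R1 at 1]
2. h(p(h(p(h(p(c))))))  →  h(p(h(p(c))))   [R1 at ε]
3. h(p(h(p(c))))  →  h(p(c))   [R1 at ε]
4. h(p(c))  →  c   [R1 at ε]

c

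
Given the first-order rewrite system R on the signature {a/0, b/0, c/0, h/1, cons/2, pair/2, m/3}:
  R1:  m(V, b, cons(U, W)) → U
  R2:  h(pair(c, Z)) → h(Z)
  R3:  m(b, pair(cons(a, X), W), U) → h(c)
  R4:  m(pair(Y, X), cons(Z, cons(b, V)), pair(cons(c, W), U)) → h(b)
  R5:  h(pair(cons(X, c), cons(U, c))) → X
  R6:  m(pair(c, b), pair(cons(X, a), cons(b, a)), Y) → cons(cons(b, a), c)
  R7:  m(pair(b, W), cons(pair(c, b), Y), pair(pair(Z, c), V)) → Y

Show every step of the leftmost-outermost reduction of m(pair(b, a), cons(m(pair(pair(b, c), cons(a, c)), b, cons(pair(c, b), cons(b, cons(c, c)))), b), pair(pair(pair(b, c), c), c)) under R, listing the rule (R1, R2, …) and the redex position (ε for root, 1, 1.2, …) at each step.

1. m(pair(b, a), cons(m(pair(pair(b, c), cons(a, c)), b, cons(pair(c, b), cons(b, cons(c, c)))), b), pair(pair(pair(b, c), c), c))  →  m(pair(b, a), cons(pair(c, b), b), pair(pair(pair(b, c), c), c))   [R1 at 2.1]
2. m(pair(b, a), cons(pair(c, b), b), pair(pair(pair(b, c), c), c))  →  b   [R7 at ε]

b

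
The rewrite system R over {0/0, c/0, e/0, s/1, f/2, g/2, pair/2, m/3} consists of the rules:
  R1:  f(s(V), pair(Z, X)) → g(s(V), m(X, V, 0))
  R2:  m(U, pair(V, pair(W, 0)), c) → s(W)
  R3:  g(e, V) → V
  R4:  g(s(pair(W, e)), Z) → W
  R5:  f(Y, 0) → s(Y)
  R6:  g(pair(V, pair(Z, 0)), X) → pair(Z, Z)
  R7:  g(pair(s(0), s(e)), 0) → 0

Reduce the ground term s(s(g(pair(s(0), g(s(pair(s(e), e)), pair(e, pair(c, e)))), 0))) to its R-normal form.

1. s(s(g(pair(s(0), g(s(pair(s(e), e)), pair(e, pair(c, e)))), 0)))  →  s(s(g(pair(s(0), s(e)), 0)))   [R4 at 1.1.1.2]
2. s(s(g(pair(s(0), s(e)), 0)))  →  s(s(0))   [R7 at 1.1]

s(s(0))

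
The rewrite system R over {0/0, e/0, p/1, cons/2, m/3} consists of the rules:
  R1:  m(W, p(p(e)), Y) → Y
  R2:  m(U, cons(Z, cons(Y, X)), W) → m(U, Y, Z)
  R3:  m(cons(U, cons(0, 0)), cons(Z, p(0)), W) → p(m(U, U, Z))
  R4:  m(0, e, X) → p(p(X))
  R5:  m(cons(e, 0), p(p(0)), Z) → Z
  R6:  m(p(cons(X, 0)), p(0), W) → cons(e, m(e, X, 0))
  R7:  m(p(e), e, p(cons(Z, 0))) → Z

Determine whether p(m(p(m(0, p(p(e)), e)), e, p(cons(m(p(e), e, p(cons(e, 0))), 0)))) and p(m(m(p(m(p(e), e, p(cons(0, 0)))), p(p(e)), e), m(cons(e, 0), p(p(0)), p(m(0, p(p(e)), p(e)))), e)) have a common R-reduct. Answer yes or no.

Reduce t₁ = p(m(p(m(0, p(p(e)), e)), e, p(cons(m(p(e), e, p(cons(e, 0))), 0)))):
1. p(m(p(m(0, p(p(e)), e)), e, p(cons(m(p(e), e, p(cons(e, 0))), 0))))  →  p(m(p(e), e, p(cons(m(p(e), e, p(cons(e, 0))), 0))))   [R1 at 1.1.1]
2. p(m(p(e), e, p(cons(m(p(e), e, p(cons(e, 0))), 0))))  →  p(m(p(e), e, p(cons(e, 0))))   [R7 at 1]
3. p(m(p(e), e, p(cons(e, 0))))  →  p(e)   [R7 at 1]

Reduce t₂ = p(m(m(p(m(p(e), e, p(cons(0, 0)))), p(p(e)), e), m(cons(e, 0), p(p(0)), p(m(0, p(p(e)), p(e)))), e)):
1. p(m(m(p(m(p(e), e, p(cons(0, 0)))), p(p(e)), e), m(cons(e, 0), p(p(0)), p(m(0, p(p(e)), p(e)))), e))  →  p(m(e, m(cons(e, 0), p(p(0)), p(m(0, p(p(e)), p(e)))), e))   [R1 at 1.1]
2. p(m(e, m(cons(e, 0), p(p(0)), p(m(0, p(p(e)), p(e)))), e))  →  p(m(e, p(m(0, p(p(e)), p(e))), e))   [R5 at 1.2]
3. p(m(e, p(m(0, p(p(e)), p(e))), e))  →  p(m(e, p(p(e)), e))   [R1 at 1.2.1]
4. p(m(e, p(p(e)), e))  →  p(e)   [R1 at 1]

yes — NF(t₁) = p(e), NF(t₂) = p(e)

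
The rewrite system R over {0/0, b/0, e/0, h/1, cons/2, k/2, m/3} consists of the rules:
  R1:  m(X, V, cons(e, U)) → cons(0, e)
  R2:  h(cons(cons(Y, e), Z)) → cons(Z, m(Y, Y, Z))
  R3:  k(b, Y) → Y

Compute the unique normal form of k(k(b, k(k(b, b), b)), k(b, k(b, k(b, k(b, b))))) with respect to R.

b

1. k(k(b, k(k(b, b), b)), k(b, k(b, k(b, k(b, b)))))  →  k(k(k(b, b), b), k(b, k(b, k(b, k(b, b)))))   [R3 at 1]
2. k(k(k(b, b), b), k(b, k(b, k(b, k(b, b)))))  →  k(k(b, b), k(b, k(b, k(b, k(b, b)))))   [R3 at 1.1]
3. k(k(b, b), k(b, k(b, k(b, k(b, b)))))  →  k(b, k(b, k(b, k(b, k(b, b)))))   [R3 at 1]
4. k(b, k(b, k(b, k(b, k(b, b)))))  →  k(b, k(b, k(b, k(b, b))))   [R3 at ε]
5. k(b, k(b, k(b, k(b, b))))  →  k(b, k(b, k(b, b)))   [R3 at ε]
6. k(b, k(b, k(b, b)))  →  k(b, k(b, b))   [R3 at ε]
7. k(b, k(b, b))  →  k(b, b)   [R3 at ε]
8. k(b, b)  →  b   [R3 at ε]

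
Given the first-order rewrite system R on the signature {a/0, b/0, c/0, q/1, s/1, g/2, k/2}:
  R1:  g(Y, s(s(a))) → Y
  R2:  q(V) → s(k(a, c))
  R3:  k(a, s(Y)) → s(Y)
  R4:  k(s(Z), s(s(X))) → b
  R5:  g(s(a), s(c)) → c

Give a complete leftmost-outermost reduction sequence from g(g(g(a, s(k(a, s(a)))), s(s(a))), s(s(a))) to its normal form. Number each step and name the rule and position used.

1. g(g(g(a, s(k(a, s(a)))), s(s(a))), s(s(a)))  →  g(g(a, s(k(a, s(a)))), s(s(a)))   [R1 at ε]
2. g(g(a, s(k(a, s(a)))), s(s(a)))  →  g(a, s(k(a, s(a))))   [R1 at ε]
3. g(a, s(k(a, s(a))))  →  g(a, s(s(a)))   [R3 at 2.1]
4. g(a, s(s(a)))  →  a   [R1 at ε]

a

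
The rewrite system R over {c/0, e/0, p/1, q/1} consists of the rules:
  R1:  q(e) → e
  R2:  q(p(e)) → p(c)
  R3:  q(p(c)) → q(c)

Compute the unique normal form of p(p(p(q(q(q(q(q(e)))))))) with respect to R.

1. p(p(p(q(q(q(q(q(e))))))))  →  p(p(p(q(q(q(q(e)))))))   [R1 at 1.1.1.1.1.1.1]
2. p(p(p(q(q(q(q(e)))))))  →  p(p(p(q(q(q(e))))))   [R1 at 1.1.1.1.1.1]
3. p(p(p(q(q(q(e))))))  →  p(p(p(q(q(e)))))   [R1 at 1.1.1.1.1]
4. p(p(p(q(q(e)))))  →  p(p(p(q(e))))   [R1 at 1.1.1.1]
5. p(p(p(q(e))))  →  p(p(p(e)))   [R1 at 1.1.1]

p(p(p(e)))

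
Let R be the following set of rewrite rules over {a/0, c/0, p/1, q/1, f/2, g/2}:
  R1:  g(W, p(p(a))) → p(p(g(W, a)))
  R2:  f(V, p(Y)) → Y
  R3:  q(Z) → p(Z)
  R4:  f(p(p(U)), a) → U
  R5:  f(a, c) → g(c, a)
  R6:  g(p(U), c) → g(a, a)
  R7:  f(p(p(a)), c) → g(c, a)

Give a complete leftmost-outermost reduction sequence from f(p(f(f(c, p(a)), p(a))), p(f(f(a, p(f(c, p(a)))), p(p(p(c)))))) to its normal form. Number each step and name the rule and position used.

p(p(c))

1. f(p(f(f(c, p(a)), p(a))), p(f(f(a, p(f(c, p(a)))), p(p(p(c))))))  →  f(f(a, p(f(c, p(a)))), p(p(p(c))))   [R2 at ε]
2. f(f(a, p(f(c, p(a)))), p(p(p(c))))  →  p(p(c))   [R2 at ε]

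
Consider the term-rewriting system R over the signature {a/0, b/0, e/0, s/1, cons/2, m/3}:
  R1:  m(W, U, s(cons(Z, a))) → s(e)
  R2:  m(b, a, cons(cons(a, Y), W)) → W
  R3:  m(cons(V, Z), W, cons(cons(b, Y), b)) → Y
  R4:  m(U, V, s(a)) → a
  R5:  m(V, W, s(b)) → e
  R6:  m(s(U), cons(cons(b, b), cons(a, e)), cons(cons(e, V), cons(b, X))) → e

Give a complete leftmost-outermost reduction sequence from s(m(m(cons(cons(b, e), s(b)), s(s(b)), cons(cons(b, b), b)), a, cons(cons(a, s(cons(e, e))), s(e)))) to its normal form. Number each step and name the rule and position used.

s(s(e))

1. s(m(m(cons(cons(b, e), s(b)), s(s(b)), cons(cons(b, b), b)), a, cons(cons(a, s(cons(e, e))), s(e))))  →  s(m(b, a, cons(cons(a, s(cons(e, e))), s(e))))   [R3 at 1.1]
2. s(m(b, a, cons(cons(a, s(cons(e, e))), s(e))))  →  s(s(e))   [R2 at 1]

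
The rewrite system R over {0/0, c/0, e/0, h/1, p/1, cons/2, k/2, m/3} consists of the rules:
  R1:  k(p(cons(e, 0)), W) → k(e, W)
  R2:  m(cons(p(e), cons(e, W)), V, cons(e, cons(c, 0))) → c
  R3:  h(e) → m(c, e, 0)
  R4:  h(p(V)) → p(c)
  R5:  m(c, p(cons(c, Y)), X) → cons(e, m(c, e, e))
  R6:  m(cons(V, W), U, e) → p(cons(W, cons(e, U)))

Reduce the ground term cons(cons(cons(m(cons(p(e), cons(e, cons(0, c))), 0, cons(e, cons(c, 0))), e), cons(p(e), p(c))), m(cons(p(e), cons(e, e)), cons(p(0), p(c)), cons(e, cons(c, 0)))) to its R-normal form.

cons(cons(cons(c, e), cons(p(e), p(c))), c)

1. cons(cons(cons(m(cons(p(e), cons(e, cons(0, c))), 0, cons(e, cons(c, 0))), e), cons(p(e), p(c))), m(cons(p(e), cons(e, e)), cons(p(0), p(c)), cons(e, cons(c, 0))))  →  cons(cons(cons(c, e), cons(p(e), p(c))), m(cons(p(e), cons(e, e)), cons(p(0), p(c)), cons(e, cons(c, 0))))   [R2 at 1.1.1]
2. cons(cons(cons(c, e), cons(p(e), p(c))), m(cons(p(e), cons(e, e)), cons(p(0), p(c)), cons(e, cons(c, 0))))  →  cons(cons(cons(c, e), cons(p(e), p(c))), c)   [R2 at 2]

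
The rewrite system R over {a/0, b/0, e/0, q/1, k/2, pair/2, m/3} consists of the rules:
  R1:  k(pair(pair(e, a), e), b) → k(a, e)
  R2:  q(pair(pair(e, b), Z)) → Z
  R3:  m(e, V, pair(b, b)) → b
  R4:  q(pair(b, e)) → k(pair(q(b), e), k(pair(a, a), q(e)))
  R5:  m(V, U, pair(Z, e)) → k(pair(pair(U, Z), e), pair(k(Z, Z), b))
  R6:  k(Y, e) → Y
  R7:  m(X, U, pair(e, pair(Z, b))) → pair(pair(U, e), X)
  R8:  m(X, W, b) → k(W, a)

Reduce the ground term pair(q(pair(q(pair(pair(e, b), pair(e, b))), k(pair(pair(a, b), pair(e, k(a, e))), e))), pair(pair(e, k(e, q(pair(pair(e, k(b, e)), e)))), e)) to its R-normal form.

1. pair(q(pair(q(pair(pair(e, b), pair(e, b))), k(pair(pair(a, b), pair(e, k(a, e))), e))), pair(pair(e, k(e, q(pair(pair(e, k(b, e)), e)))), e))  →  pair(q(pair(pair(e, b), k(pair(pair(a, b), pair(e, k(a, e))), e))), pair(pair(e, k(e, q(pair(pair(e, k(b, e)), e)))), e))   [R2 at 1.1.1]
2. pair(q(pair(pair(e, b), k(pair(pair(a, b), pair(e, k(a, e))), e))), pair(pair(e, k(e, q(pair(pair(e, k(b, e)), e)))), e))  →  pair(k(pair(pair(a, b), pair(e, k(a, e))), e), pair(pair(e, k(e, q(pair(pair(e, k(b, e)), e)))), e))   [R2 at 1]
3. pair(k(pair(pair(a, b), pair(e, k(a, e))), e), pair(pair(e, k(e, q(pair(pair(e, k(b, e)), e)))), e))  →  pair(pair(pair(a, b), pair(e, k(a, e))), pair(pair(e, k(e, q(pair(pair(e, k(b, e)), e)))), e))   [R6 at 1]
4. pair(pair(pair(a, b), pair(e, k(a, e))), pair(pair(e, k(e, q(pair(pair(e, k(b, e)), e)))), e))  →  pair(pair(pair(a, b), pair(e, a)), pair(pair(e, k(e, q(pair(pair(e, k(b, e)), e)))), e))   [R6 at 1.2.2]
5. pair(pair(pair(a, b), pair(e, a)), pair(pair(e, k(e, q(pair(pair(e, k(b, e)), e)))), e))  →  pair(pair(pair(a, b), pair(e, a)), pair(pair(e, k(e, q(pair(pair(e, b), e)))), e))   [R6 at 2.1.2.2.1.1.2]
6. pair(pair(pair(a, b), pair(e, a)), pair(pair(e, k(e, q(pair(pair(e, b), e)))), e))  →  pair(pair(pair(a, b), pair(e, a)), pair(pair(e, k(e, e)), e))   [R2 at 2.1.2.2]
7. pair(pair(pair(a, b), pair(e, a)), pair(pair(e, k(e, e)), e))  →  pair(pair(pair(a, b), pair(e, a)), pair(pair(e, e), e))   [R6 at 2.1.2]

pair(pair(pair(a, b), pair(e, a)), pair(pair(e, e), e))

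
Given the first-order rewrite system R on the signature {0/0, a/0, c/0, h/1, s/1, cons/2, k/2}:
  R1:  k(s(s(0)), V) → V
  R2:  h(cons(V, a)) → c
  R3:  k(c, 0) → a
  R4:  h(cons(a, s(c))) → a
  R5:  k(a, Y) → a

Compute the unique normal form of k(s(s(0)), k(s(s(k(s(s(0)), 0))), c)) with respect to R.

1. k(s(s(0)), k(s(s(k(s(s(0)), 0))), c))  →  k(s(s(k(s(s(0)), 0))), c)   [R1 at ε]
2. k(s(s(k(s(s(0)), 0))), c)  →  k(s(s(0)), c)   [R1 at 1.1.1]
3. k(s(s(0)), c)  →  c   [R1 at ε]

c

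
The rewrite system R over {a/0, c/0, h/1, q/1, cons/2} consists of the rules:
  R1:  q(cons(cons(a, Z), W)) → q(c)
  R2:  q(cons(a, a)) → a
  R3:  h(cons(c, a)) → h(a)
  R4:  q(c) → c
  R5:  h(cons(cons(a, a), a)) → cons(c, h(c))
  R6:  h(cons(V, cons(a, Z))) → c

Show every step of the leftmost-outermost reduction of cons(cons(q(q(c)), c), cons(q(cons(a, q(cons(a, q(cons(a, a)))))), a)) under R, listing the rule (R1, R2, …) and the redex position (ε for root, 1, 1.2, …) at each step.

cons(cons(c, c), cons(a, a))

1. cons(cons(q(q(c)), c), cons(q(cons(a, q(cons(a, q(cons(a, a)))))), a))  →  cons(cons(q(c), c), cons(q(cons(a, q(cons(a, q(cons(a, a)))))), a))   [R4 at 1.1.1]
2. cons(cons(q(c), c), cons(q(cons(a, q(cons(a, q(cons(a, a)))))), a))  →  cons(cons(c, c), cons(q(cons(a, q(cons(a, q(cons(a, a)))))), a))   [R4 at 1.1]
3. cons(cons(c, c), cons(q(cons(a, q(cons(a, q(cons(a, a)))))), a))  →  cons(cons(c, c), cons(q(cons(a, q(cons(a, a)))), a))   [R2 at 2.1.1.2.1.2]
4. cons(cons(c, c), cons(q(cons(a, q(cons(a, a)))), a))  →  cons(cons(c, c), cons(q(cons(a, a)), a))   [R2 at 2.1.1.2]
5. cons(cons(c, c), cons(q(cons(a, a)), a))  →  cons(cons(c, c), cons(a, a))   [R2 at 2.1]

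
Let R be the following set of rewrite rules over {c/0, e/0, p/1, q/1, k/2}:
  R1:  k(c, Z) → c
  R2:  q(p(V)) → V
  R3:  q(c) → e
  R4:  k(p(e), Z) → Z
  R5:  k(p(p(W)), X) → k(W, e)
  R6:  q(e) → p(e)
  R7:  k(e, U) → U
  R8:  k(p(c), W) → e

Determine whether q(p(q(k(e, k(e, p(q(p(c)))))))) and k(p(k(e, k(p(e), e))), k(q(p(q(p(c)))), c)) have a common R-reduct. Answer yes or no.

yes — NF(t₁) = c, NF(t₂) = c

Reduce t₁ = q(p(q(k(e, k(e, p(q(p(c)))))))):
1. q(p(q(k(e, k(e, p(q(p(c))))))))  →  q(k(e, k(e, p(q(p(c))))))   [R2 at ε]
2. q(k(e, k(e, p(q(p(c))))))  →  q(k(e, p(q(p(c)))))   [R7 at 1]
3. q(k(e, p(q(p(c)))))  →  q(p(q(p(c))))   [R7 at 1]
4. q(p(q(p(c))))  →  q(p(c))   [R2 at ε]
5. q(p(c))  →  c   [R2 at ε]

Reduce t₂ = k(p(k(e, k(p(e), e))), k(q(p(q(p(c)))), c)):
1. k(p(k(e, k(p(e), e))), k(q(p(q(p(c)))), c))  →  k(p(k(p(e), e)), k(q(p(q(p(c)))), c))   [R7 at 1.1]
2. k(p(k(p(e), e)), k(q(p(q(p(c)))), c))  →  k(p(e), k(q(p(q(p(c)))), c))   [R4 at 1.1]
3. k(p(e), k(q(p(q(p(c)))), c))  →  k(q(p(q(p(c)))), c)   [R4 at ε]
4. k(q(p(q(p(c)))), c)  →  k(q(p(c)), c)   [R2 at 1]
5. k(q(p(c)), c)  →  k(c, c)   [R2 at 1]
6. k(c, c)  →  c   [R1 at ε]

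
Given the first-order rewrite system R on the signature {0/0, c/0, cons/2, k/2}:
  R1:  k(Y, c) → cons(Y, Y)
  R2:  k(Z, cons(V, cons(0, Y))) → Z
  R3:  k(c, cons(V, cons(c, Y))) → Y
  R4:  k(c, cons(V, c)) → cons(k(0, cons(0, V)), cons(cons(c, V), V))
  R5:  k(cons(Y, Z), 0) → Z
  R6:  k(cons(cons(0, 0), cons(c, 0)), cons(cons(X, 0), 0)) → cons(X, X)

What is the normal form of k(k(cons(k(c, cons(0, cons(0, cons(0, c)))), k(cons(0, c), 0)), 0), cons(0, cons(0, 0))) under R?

1. k(k(cons(k(c, cons(0, cons(0, cons(0, c)))), k(cons(0, c), 0)), 0), cons(0, cons(0, 0)))  →  k(cons(k(c, cons(0, cons(0, cons(0, c)))), k(cons(0, c), 0)), 0)   [R2 at ε]
2. k(cons(k(c, cons(0, cons(0, cons(0, c)))), k(cons(0, c), 0)), 0)  →  k(cons(0, c), 0)   [R5 at ε]
3. k(cons(0, c), 0)  →  c   [R5 at ε]

c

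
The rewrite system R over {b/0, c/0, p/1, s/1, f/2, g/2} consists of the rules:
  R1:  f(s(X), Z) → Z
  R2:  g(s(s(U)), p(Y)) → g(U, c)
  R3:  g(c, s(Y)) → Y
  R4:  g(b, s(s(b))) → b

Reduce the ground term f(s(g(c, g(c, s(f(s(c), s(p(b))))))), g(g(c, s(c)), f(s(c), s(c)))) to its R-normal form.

1. f(s(g(c, g(c, s(f(s(c), s(p(b))))))), g(g(c, s(c)), f(s(c), s(c))))  →  g(g(c, s(c)), f(s(c), s(c)))   [R1 at ε]
2. g(g(c, s(c)), f(s(c), s(c)))  →  g(c, f(s(c), s(c)))   [R3 at 1]
3. g(c, f(s(c), s(c)))  →  g(c, s(c))   [R1 at 2]
4. g(c, s(c))  →  c   [R3 at ε]

c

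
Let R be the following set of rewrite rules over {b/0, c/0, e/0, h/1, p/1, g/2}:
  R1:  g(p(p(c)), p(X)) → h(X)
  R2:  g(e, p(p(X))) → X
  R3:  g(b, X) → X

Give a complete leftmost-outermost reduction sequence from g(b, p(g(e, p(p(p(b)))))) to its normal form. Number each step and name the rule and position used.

1. g(b, p(g(e, p(p(p(b))))))  →  p(g(e, p(p(p(b)))))   [R3 at ε]
2. p(g(e, p(p(p(b)))))  →  p(p(b))   [R2 at 1]

p(p(b))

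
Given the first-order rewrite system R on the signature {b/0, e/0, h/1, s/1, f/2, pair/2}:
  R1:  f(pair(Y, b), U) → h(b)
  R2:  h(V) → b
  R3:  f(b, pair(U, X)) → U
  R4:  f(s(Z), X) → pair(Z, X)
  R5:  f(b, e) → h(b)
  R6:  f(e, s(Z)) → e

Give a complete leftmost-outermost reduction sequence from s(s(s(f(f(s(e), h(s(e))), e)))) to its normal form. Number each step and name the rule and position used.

s(s(s(b)))

1. s(s(s(f(f(s(e), h(s(e))), e))))  →  s(s(s(f(pair(e, h(s(e))), e))))   [R4 at 1.1.1.1]
2. s(s(s(f(pair(e, h(s(e))), e))))  →  s(s(s(f(pair(e, b), e))))   [R2 at 1.1.1.1.2]
3. s(s(s(f(pair(e, b), e))))  →  s(s(s(h(b))))   [R1 at 1.1.1]
4. s(s(s(h(b))))  →  s(s(s(b)))   [R2 at 1.1.1]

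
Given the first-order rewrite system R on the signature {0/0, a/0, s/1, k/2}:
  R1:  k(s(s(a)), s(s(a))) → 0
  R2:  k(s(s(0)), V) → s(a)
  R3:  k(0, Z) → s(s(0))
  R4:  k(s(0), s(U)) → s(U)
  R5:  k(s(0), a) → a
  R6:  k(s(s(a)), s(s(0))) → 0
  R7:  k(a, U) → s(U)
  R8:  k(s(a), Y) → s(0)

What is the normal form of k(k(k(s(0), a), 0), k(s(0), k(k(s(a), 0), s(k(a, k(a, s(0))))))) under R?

s(s(s(s(0))))

1. k(k(k(s(0), a), 0), k(s(0), k(k(s(a), 0), s(k(a, k(a, s(0)))))))  →  k(k(a, 0), k(s(0), k(k(s(a), 0), s(k(a, k(a, s(0)))))))   [R5 at 1.1]
2. k(k(a, 0), k(s(0), k(k(s(a), 0), s(k(a, k(a, s(0)))))))  →  k(s(0), k(s(0), k(k(s(a), 0), s(k(a, k(a, s(0)))))))   [R7 at 1]
3. k(s(0), k(s(0), k(k(s(a), 0), s(k(a, k(a, s(0)))))))  →  k(s(0), k(s(0), k(s(0), s(k(a, k(a, s(0)))))))   [R8 at 2.2.1]
4. k(s(0), k(s(0), k(s(0), s(k(a, k(a, s(0)))))))  →  k(s(0), k(s(0), s(k(a, k(a, s(0))))))   [R4 at 2.2]
5. k(s(0), k(s(0), s(k(a, k(a, s(0))))))  →  k(s(0), s(k(a, k(a, s(0)))))   [R4 at 2]
6. k(s(0), s(k(a, k(a, s(0)))))  →  s(k(a, k(a, s(0))))   [R4 at ε]
7. s(k(a, k(a, s(0))))  →  s(s(k(a, s(0))))   [R7 at 1]
8. s(s(k(a, s(0))))  →  s(s(s(s(0))))   [R7 at 1.1]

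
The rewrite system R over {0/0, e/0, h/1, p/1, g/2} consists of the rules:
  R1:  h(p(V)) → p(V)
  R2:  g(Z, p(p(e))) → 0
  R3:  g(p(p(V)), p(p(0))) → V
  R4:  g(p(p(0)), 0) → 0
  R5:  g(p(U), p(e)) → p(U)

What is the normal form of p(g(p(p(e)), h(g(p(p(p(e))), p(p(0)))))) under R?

1. p(g(p(p(e)), h(g(p(p(p(e))), p(p(0))))))  →  p(g(p(p(e)), h(p(e))))   [R3 at 1.2.1]
2. p(g(p(p(e)), h(p(e))))  →  p(g(p(p(e)), p(e)))   [R1 at 1.2]
3. p(g(p(p(e)), p(e)))  →  p(p(p(e)))   [R5 at 1]

p(p(p(e)))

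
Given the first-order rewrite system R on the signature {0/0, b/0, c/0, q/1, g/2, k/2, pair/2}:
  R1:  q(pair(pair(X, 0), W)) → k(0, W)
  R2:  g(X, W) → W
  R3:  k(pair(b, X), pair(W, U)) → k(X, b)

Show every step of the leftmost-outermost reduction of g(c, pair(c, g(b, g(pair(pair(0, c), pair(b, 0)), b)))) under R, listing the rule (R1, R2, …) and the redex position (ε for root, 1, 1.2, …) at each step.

1. g(c, pair(c, g(b, g(pair(pair(0, c), pair(b, 0)), b))))  →  pair(c, g(b, g(pair(pair(0, c), pair(b, 0)), b)))   [R2 at ε]
2. pair(c, g(b, g(pair(pair(0, c), pair(b, 0)), b)))  →  pair(c, g(pair(pair(0, c), pair(b, 0)), b))   [R2 at 2]
3. pair(c, g(pair(pair(0, c), pair(b, 0)), b))  →  pair(c, b)   [R2 at 2]

pair(c, b)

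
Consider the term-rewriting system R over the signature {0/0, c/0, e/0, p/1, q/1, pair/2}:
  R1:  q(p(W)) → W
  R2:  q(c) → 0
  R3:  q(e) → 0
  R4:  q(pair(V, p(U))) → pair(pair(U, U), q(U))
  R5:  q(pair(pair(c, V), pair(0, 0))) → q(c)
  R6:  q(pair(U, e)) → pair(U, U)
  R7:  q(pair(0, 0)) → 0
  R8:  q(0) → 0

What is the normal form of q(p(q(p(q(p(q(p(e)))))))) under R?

e

1. q(p(q(p(q(p(q(p(e))))))))  →  q(p(q(p(q(p(e))))))   [R1 at ε]
2. q(p(q(p(q(p(e))))))  →  q(p(q(p(e))))   [R1 at ε]
3. q(p(q(p(e))))  →  q(p(e))   [R1 at ε]
4. q(p(e))  →  e   [R1 at ε]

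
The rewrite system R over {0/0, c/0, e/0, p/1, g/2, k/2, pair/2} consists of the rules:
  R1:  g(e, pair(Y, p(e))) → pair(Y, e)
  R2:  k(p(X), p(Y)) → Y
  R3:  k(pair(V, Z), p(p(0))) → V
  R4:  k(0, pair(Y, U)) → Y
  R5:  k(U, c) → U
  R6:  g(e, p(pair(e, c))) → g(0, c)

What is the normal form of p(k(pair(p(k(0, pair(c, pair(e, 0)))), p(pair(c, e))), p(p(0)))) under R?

1. p(k(pair(p(k(0, pair(c, pair(e, 0)))), p(pair(c, e))), p(p(0))))  →  p(p(k(0, pair(c, pair(e, 0)))))   [R3 at 1]
2. p(p(k(0, pair(c, pair(e, 0)))))  →  p(p(c))   [R4 at 1.1]

p(p(c))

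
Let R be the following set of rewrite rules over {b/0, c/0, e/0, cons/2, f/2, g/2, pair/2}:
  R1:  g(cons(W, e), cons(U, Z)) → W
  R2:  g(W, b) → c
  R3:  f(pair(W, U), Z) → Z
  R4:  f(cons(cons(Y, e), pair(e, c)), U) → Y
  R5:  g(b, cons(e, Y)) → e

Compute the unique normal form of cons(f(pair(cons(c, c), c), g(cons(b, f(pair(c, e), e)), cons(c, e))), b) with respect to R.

1. cons(f(pair(cons(c, c), c), g(cons(b, f(pair(c, e), e)), cons(c, e))), b)  →  cons(g(cons(b, f(pair(c, e), e)), cons(c, e)), b)   [R3 at 1]
2. cons(g(cons(b, f(pair(c, e), e)), cons(c, e)), b)  →  cons(g(cons(b, e), cons(c, e)), b)   [R3 at 1.1.2]
3. cons(g(cons(b, e), cons(c, e)), b)  →  cons(b, b)   [R1 at 1]

cons(b, b)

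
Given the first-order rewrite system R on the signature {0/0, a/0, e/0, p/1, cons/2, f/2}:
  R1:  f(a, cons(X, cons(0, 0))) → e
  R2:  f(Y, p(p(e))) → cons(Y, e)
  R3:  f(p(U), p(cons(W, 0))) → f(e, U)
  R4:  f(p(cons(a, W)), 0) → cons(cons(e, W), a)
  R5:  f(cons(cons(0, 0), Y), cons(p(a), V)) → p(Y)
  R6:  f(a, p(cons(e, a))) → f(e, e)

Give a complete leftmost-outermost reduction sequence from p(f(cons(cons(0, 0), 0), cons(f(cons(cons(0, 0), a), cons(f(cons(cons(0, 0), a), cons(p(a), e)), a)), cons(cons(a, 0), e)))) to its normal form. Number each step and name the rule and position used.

p(p(0))

1. p(f(cons(cons(0, 0), 0), cons(f(cons(cons(0, 0), a), cons(f(cons(cons(0, 0), a), cons(p(a), e)), a)), cons(cons(a, 0), e))))  →  p(f(cons(cons(0, 0), 0), cons(f(cons(cons(0, 0), a), cons(p(a), a)), cons(cons(a, 0), e))))   [R5 at 1.2.1.2.1]
2. p(f(cons(cons(0, 0), 0), cons(f(cons(cons(0, 0), a), cons(p(a), a)), cons(cons(a, 0), e))))  →  p(f(cons(cons(0, 0), 0), cons(p(a), cons(cons(a, 0), e))))   [R5 at 1.2.1]
3. p(f(cons(cons(0, 0), 0), cons(p(a), cons(cons(a, 0), e))))  →  p(p(0))   [R5 at 1]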